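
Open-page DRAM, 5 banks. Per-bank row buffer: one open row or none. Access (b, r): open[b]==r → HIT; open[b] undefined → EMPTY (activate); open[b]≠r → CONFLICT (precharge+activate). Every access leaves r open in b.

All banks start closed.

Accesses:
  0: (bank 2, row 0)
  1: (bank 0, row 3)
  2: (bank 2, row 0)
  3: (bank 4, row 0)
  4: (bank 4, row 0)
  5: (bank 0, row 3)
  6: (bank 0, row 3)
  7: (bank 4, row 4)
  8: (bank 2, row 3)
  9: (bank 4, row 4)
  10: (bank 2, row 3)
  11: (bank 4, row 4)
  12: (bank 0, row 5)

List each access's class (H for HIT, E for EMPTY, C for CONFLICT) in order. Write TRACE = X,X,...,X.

TRACE = E,E,H,E,H,H,H,C,C,H,H,H,C

  [0] b2 r0: no row ⇒ E
  [1] b0 r3: no row ⇒ E
  [2] b2 r0: had r0 ⇒ H
  [3] b4 r0: no row ⇒ E
  [4] b4 r0: had r0 ⇒ H
  [5] b0 r3: had r3 ⇒ H
  [6] b0 r3: had r3 ⇒ H
  [7] b4 r4: had r0 ⇒ C
  [8] b2 r3: had r0 ⇒ C
  [9] b4 r4: had r4 ⇒ H
  [10] b2 r3: had r3 ⇒ H
  [11] b4 r4: had r4 ⇒ H
  [12] b0 r5: had r3 ⇒ C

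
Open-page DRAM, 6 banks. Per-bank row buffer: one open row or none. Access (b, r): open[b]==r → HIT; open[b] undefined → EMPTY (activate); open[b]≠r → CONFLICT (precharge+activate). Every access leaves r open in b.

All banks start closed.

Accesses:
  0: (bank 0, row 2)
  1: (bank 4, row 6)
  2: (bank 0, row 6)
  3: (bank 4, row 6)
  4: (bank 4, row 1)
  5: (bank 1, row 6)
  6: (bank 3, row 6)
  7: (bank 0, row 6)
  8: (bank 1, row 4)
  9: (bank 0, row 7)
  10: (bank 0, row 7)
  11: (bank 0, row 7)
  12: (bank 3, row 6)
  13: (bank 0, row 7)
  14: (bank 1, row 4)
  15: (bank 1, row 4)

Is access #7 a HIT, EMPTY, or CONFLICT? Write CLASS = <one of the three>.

CLASS = HIT

0: bank 0 row 2 — prev None → EMPTY
1: bank 4 row 6 — prev None → EMPTY
2: bank 0 row 6 — prev 2 → CONFLICT
3: bank 4 row 6 — prev 6 → HIT
4: bank 4 row 1 — prev 6 → CONFLICT
5: bank 1 row 6 — prev None → EMPTY
6: bank 3 row 6 — prev None → EMPTY
7: bank 0 row 6 — prev 6 → HIT
8: bank 1 row 4 — prev 6 → CONFLICT
9: bank 0 row 7 — prev 6 → CONFLICT
10: bank 0 row 7 — prev 7 → HIT
11: bank 0 row 7 — prev 7 → HIT
12: bank 3 row 6 — prev 6 → HIT
13: bank 0 row 7 — prev 7 → HIT
14: bank 1 row 4 — prev 4 → HIT
15: bank 1 row 4 — prev 4 → HIT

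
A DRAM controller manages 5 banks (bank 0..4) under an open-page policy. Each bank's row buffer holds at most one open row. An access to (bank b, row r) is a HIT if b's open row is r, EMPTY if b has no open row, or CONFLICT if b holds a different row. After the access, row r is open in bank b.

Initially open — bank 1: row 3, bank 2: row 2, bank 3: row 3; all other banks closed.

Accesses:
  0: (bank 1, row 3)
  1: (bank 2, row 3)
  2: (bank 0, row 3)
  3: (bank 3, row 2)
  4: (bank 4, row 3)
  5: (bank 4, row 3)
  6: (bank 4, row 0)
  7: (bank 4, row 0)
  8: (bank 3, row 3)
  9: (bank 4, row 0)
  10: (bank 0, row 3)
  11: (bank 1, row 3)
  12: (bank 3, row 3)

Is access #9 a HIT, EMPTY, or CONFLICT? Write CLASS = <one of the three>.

0: bank 1 row 3 — prev 3 → HIT
1: bank 2 row 3 — prev 2 → CONFLICT
2: bank 0 row 3 — prev None → EMPTY
3: bank 3 row 2 — prev 3 → CONFLICT
4: bank 4 row 3 — prev None → EMPTY
5: bank 4 row 3 — prev 3 → HIT
6: bank 4 row 0 — prev 3 → CONFLICT
7: bank 4 row 0 — prev 0 → HIT
8: bank 3 row 3 — prev 2 → CONFLICT
9: bank 4 row 0 — prev 0 → HIT
10: bank 0 row 3 — prev 3 → HIT
11: bank 1 row 3 — prev 3 → HIT
12: bank 3 row 3 — prev 3 → HIT

CLASS = HIT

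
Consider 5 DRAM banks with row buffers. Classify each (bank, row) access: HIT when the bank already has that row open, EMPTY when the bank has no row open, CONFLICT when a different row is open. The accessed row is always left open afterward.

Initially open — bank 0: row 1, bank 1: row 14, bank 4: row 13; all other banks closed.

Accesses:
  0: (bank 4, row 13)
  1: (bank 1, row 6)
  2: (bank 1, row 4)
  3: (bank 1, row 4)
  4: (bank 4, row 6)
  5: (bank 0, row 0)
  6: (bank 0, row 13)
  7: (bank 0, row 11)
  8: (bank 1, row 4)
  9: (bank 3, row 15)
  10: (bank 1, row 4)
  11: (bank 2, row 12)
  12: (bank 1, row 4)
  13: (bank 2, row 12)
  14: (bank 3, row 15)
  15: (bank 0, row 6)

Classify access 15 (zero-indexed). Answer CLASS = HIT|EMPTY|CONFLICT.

CLASS = CONFLICT

0: bank 4 row 13 — prev 13 → HIT
1: bank 1 row 6 — prev 14 → CONFLICT
2: bank 1 row 4 — prev 6 → CONFLICT
3: bank 1 row 4 — prev 4 → HIT
4: bank 4 row 6 — prev 13 → CONFLICT
5: bank 0 row 0 — prev 1 → CONFLICT
6: bank 0 row 13 — prev 0 → CONFLICT
7: bank 0 row 11 — prev 13 → CONFLICT
8: bank 1 row 4 — prev 4 → HIT
9: bank 3 row 15 — prev None → EMPTY
10: bank 1 row 4 — prev 4 → HIT
11: bank 2 row 12 — prev None → EMPTY
12: bank 1 row 4 — prev 4 → HIT
13: bank 2 row 12 — prev 12 → HIT
14: bank 3 row 15 — prev 15 → HIT
15: bank 0 row 6 — prev 11 → CONFLICT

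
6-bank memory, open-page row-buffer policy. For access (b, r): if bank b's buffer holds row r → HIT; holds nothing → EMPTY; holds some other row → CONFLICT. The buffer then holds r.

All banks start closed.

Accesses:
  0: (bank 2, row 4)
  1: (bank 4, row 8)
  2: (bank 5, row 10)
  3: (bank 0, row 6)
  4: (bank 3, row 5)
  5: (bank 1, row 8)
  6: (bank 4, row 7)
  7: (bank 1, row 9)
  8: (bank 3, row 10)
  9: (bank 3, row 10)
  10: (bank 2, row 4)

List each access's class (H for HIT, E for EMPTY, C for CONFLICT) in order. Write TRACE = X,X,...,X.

  [0] b2 r4: no row ⇒ E
  [1] b4 r8: no row ⇒ E
  [2] b5 r10: no row ⇒ E
  [3] b0 r6: no row ⇒ E
  [4] b3 r5: no row ⇒ E
  [5] b1 r8: no row ⇒ E
  [6] b4 r7: had r8 ⇒ C
  [7] b1 r9: had r8 ⇒ C
  [8] b3 r10: had r5 ⇒ C
  [9] b3 r10: had r10 ⇒ H
  [10] b2 r4: had r4 ⇒ H

TRACE = E,E,E,E,E,E,C,C,C,H,H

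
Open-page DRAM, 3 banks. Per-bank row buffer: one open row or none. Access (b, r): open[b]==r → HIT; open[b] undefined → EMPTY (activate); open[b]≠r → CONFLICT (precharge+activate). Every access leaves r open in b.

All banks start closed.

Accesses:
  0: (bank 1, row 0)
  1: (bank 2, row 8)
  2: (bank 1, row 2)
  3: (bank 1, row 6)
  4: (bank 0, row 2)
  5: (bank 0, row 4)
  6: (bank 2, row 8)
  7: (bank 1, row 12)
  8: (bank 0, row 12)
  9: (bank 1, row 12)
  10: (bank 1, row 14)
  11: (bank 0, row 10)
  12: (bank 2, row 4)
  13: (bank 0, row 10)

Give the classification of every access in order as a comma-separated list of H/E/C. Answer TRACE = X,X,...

TRACE = E,E,C,C,E,C,H,C,C,H,C,C,C,H

0: bank 1 row 0 — prev None → EMPTY
1: bank 2 row 8 — prev None → EMPTY
2: bank 1 row 2 — prev 0 → CONFLICT
3: bank 1 row 6 — prev 2 → CONFLICT
4: bank 0 row 2 — prev None → EMPTY
5: bank 0 row 4 — prev 2 → CONFLICT
6: bank 2 row 8 — prev 8 → HIT
7: bank 1 row 12 — prev 6 → CONFLICT
8: bank 0 row 12 — prev 4 → CONFLICT
9: bank 1 row 12 — prev 12 → HIT
10: bank 1 row 14 — prev 12 → CONFLICT
11: bank 0 row 10 — prev 12 → CONFLICT
12: bank 2 row 4 — prev 8 → CONFLICT
13: bank 0 row 10 — prev 10 → HIT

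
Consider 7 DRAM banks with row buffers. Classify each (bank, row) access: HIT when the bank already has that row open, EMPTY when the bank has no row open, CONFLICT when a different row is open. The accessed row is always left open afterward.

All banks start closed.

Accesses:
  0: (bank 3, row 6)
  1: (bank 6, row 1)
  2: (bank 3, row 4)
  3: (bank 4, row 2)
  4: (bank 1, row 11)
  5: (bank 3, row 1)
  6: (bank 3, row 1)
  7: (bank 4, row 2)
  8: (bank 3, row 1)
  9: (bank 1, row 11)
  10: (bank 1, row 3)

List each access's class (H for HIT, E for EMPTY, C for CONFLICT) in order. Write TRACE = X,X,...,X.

  [0] b3 r6: no row ⇒ E
  [1] b6 r1: no row ⇒ E
  [2] b3 r4: had r6 ⇒ C
  [3] b4 r2: no row ⇒ E
  [4] b1 r11: no row ⇒ E
  [5] b3 r1: had r4 ⇒ C
  [6] b3 r1: had r1 ⇒ H
  [7] b4 r2: had r2 ⇒ H
  [8] b3 r1: had r1 ⇒ H
  [9] b1 r11: had r11 ⇒ H
  [10] b1 r3: had r11 ⇒ C

TRACE = E,E,C,E,E,C,H,H,H,H,C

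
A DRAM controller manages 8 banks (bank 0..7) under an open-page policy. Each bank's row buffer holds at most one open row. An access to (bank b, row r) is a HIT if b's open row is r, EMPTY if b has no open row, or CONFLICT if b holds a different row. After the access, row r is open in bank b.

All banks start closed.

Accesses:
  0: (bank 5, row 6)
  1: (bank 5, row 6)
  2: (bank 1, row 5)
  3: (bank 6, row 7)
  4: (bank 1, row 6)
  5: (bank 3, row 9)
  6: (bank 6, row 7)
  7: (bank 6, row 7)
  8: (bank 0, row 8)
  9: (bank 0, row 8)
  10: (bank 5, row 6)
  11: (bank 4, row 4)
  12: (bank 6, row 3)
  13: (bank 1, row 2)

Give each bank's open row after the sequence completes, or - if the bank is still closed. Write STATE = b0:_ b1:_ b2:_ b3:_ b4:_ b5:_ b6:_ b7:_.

STATE = b0:8 b1:2 b2:- b3:9 b4:4 b5:6 b6:3 b7:-

  [0] b5 r6: no row ⇒ E
  [1] b5 r6: had r6 ⇒ H
  [2] b1 r5: no row ⇒ E
  [3] b6 r7: no row ⇒ E
  [4] b1 r6: had r5 ⇒ C
  [5] b3 r9: no row ⇒ E
  [6] b6 r7: had r7 ⇒ H
  [7] b6 r7: had r7 ⇒ H
  [8] b0 r8: no row ⇒ E
  [9] b0 r8: had r8 ⇒ H
  [10] b5 r6: had r6 ⇒ H
  [11] b4 r4: no row ⇒ E
  [12] b6 r3: had r7 ⇒ C
  [13] b1 r2: had r6 ⇒ C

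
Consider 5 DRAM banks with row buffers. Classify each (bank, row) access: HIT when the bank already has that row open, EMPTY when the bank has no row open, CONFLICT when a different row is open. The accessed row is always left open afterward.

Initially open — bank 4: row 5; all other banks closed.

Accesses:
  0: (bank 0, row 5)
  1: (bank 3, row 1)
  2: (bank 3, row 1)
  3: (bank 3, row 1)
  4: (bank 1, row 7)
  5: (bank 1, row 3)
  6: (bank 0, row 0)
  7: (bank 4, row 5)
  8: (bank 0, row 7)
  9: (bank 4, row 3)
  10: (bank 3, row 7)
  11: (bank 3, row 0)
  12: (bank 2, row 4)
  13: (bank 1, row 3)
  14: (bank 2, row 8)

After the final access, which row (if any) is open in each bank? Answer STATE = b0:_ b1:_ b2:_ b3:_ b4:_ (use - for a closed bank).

step 0: bank0 None->5 [EMPTY]
step 1: bank3 None->1 [EMPTY]
step 2: bank3 1->1 [HIT]
step 3: bank3 1->1 [HIT]
step 4: bank1 None->7 [EMPTY]
step 5: bank1 7->3 [CONFLICT]
step 6: bank0 5->0 [CONFLICT]
step 7: bank4 5->5 [HIT]
step 8: bank0 0->7 [CONFLICT]
step 9: bank4 5->3 [CONFLICT]
step 10: bank3 1->7 [CONFLICT]
step 11: bank3 7->0 [CONFLICT]
step 12: bank2 None->4 [EMPTY]
step 13: bank1 3->3 [HIT]
step 14: bank2 4->8 [CONFLICT]

STATE = b0:7 b1:3 b2:8 b3:0 b4:3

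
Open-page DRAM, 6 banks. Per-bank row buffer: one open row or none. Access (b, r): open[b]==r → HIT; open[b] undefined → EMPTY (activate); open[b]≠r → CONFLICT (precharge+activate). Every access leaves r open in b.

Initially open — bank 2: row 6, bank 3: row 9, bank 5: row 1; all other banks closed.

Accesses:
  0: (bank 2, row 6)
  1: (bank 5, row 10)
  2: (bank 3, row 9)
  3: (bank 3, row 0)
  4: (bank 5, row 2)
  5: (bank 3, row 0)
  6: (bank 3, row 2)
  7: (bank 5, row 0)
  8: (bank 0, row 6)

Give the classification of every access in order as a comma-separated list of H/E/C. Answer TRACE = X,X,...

#0 (2,6) H  (was 6)
#1 (5,10) C  (was 1)
#2 (3,9) H  (was 9)
#3 (3,0) C  (was 9)
#4 (5,2) C  (was 10)
#5 (3,0) H  (was 0)
#6 (3,2) C  (was 0)
#7 (5,0) C  (was 2)
#8 (0,6) E

TRACE = H,C,H,C,C,H,C,C,E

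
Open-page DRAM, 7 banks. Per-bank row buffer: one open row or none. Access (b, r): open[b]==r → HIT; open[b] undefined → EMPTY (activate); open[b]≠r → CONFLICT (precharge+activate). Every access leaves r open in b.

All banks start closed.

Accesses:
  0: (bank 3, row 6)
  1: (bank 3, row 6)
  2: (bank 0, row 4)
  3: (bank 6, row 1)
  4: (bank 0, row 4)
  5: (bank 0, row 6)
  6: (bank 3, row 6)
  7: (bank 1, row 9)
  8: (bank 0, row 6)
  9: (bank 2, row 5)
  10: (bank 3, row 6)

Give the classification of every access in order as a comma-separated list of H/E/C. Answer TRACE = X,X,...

  [0] b3 r6: no row ⇒ E
  [1] b3 r6: had r6 ⇒ H
  [2] b0 r4: no row ⇒ E
  [3] b6 r1: no row ⇒ E
  [4] b0 r4: had r4 ⇒ H
  [5] b0 r6: had r4 ⇒ C
  [6] b3 r6: had r6 ⇒ H
  [7] b1 r9: no row ⇒ E
  [8] b0 r6: had r6 ⇒ H
  [9] b2 r5: no row ⇒ E
  [10] b3 r6: had r6 ⇒ H

TRACE = E,H,E,E,H,C,H,E,H,E,H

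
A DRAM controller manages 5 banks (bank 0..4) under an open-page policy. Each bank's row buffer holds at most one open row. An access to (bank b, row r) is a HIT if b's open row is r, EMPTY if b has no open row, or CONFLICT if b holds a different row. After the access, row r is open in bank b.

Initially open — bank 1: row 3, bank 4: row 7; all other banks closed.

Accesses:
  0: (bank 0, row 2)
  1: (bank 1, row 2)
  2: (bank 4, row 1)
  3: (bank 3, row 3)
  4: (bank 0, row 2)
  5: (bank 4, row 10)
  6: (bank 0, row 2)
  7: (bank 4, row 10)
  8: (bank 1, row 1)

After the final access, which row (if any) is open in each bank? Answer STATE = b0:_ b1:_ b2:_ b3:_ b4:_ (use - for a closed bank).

#0 (0,2) E
#1 (1,2) C  (was 3)
#2 (4,1) C  (was 7)
#3 (3,3) E
#4 (0,2) H  (was 2)
#5 (4,10) C  (was 1)
#6 (0,2) H  (was 2)
#7 (4,10) H  (was 10)
#8 (1,1) C  (was 2)

STATE = b0:2 b1:1 b2:- b3:3 b4:10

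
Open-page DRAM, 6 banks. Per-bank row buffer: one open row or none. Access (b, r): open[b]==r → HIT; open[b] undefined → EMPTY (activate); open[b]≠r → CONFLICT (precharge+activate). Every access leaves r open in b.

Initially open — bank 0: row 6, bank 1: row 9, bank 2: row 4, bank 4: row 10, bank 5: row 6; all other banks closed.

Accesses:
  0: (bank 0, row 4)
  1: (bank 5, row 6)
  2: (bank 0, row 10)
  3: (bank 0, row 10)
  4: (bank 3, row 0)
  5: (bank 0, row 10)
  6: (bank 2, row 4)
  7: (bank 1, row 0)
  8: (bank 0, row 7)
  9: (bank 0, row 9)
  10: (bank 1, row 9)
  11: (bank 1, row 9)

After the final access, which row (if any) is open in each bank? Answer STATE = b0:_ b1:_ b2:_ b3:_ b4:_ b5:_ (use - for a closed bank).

#0 (0,4) C  (was 6)
#1 (5,6) H  (was 6)
#2 (0,10) C  (was 4)
#3 (0,10) H  (was 10)
#4 (3,0) E
#5 (0,10) H  (was 10)
#6 (2,4) H  (was 4)
#7 (1,0) C  (was 9)
#8 (0,7) C  (was 10)
#9 (0,9) C  (was 7)
#10 (1,9) C  (was 0)
#11 (1,9) H  (was 9)

STATE = b0:9 b1:9 b2:4 b3:0 b4:10 b5:6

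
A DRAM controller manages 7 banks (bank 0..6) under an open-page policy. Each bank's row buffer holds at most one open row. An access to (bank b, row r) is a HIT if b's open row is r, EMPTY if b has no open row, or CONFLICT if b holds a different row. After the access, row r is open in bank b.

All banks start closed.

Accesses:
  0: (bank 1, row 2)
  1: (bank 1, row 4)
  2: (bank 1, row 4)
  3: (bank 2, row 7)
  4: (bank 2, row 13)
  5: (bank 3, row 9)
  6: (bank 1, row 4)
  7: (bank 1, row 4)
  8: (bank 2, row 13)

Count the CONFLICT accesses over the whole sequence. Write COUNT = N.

  [0] b1 r2: no row ⇒ E
  [1] b1 r4: had r2 ⇒ C
  [2] b1 r4: had r4 ⇒ H
  [3] b2 r7: no row ⇒ E
  [4] b2 r13: had r7 ⇒ C
  [5] b3 r9: no row ⇒ E
  [6] b1 r4: had r4 ⇒ H
  [7] b1 r4: had r4 ⇒ H
  [8] b2 r13: had r13 ⇒ H

COUNT = 2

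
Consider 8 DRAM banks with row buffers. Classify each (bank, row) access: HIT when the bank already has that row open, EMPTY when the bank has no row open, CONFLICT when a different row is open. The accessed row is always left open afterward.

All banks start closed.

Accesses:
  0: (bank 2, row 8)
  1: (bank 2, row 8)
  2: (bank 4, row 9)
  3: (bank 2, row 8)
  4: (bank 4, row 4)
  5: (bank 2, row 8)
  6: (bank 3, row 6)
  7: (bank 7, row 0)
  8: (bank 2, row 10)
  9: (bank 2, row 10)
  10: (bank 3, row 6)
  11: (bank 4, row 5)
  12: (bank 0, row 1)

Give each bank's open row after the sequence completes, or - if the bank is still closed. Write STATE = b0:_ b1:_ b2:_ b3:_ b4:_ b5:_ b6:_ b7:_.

STATE = b0:1 b1:- b2:10 b3:6 b4:5 b5:- b6:- b7:0

step 0: bank2 None->8 [EMPTY]
step 1: bank2 8->8 [HIT]
step 2: bank4 None->9 [EMPTY]
step 3: bank2 8->8 [HIT]
step 4: bank4 9->4 [CONFLICT]
step 5: bank2 8->8 [HIT]
step 6: bank3 None->6 [EMPTY]
step 7: bank7 None->0 [EMPTY]
step 8: bank2 8->10 [CONFLICT]
step 9: bank2 10->10 [HIT]
step 10: bank3 6->6 [HIT]
step 11: bank4 4->5 [CONFLICT]
step 12: bank0 None->1 [EMPTY]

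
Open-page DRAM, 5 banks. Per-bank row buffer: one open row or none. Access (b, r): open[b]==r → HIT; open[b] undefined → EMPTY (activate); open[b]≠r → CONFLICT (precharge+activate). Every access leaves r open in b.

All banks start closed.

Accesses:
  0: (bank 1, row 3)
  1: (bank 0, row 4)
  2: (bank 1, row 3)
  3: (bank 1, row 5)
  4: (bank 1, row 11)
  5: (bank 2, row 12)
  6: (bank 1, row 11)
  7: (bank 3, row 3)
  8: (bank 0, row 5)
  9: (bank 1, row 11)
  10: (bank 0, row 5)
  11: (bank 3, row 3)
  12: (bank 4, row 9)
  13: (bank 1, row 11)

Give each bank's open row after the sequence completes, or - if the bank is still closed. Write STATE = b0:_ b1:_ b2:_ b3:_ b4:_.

  [0] b1 r3: no row ⇒ E
  [1] b0 r4: no row ⇒ E
  [2] b1 r3: had r3 ⇒ H
  [3] b1 r5: had r3 ⇒ C
  [4] b1 r11: had r5 ⇒ C
  [5] b2 r12: no row ⇒ E
  [6] b1 r11: had r11 ⇒ H
  [7] b3 r3: no row ⇒ E
  [8] b0 r5: had r4 ⇒ C
  [9] b1 r11: had r11 ⇒ H
  [10] b0 r5: had r5 ⇒ H
  [11] b3 r3: had r3 ⇒ H
  [12] b4 r9: no row ⇒ E
  [13] b1 r11: had r11 ⇒ H

STATE = b0:5 b1:11 b2:12 b3:3 b4:9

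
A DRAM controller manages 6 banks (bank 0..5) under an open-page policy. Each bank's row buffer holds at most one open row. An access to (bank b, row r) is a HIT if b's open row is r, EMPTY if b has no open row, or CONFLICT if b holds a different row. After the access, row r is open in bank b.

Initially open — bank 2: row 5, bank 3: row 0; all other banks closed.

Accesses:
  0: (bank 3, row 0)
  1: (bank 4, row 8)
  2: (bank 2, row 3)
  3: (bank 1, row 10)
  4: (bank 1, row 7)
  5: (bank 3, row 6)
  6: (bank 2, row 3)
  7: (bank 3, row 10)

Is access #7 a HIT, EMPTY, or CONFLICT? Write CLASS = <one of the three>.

CLASS = CONFLICT

#0 (3,0) H  (was 0)
#1 (4,8) E
#2 (2,3) C  (was 5)
#3 (1,10) E
#4 (1,7) C  (was 10)
#5 (3,6) C  (was 0)
#6 (2,3) H  (was 3)
#7 (3,10) C  (was 6)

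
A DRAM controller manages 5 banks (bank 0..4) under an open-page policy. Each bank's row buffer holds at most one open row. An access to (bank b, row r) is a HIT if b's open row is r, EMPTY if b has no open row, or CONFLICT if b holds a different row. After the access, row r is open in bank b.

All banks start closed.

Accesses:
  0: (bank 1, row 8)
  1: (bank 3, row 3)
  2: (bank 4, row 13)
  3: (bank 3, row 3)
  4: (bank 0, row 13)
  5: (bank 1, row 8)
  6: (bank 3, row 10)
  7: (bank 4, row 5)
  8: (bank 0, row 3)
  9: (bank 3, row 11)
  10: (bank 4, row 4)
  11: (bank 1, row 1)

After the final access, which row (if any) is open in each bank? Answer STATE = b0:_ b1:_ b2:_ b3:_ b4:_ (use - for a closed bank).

#0 (1,8) E
#1 (3,3) E
#2 (4,13) E
#3 (3,3) H  (was 3)
#4 (0,13) E
#5 (1,8) H  (was 8)
#6 (3,10) C  (was 3)
#7 (4,5) C  (was 13)
#8 (0,3) C  (was 13)
#9 (3,11) C  (was 10)
#10 (4,4) C  (was 5)
#11 (1,1) C  (was 8)

STATE = b0:3 b1:1 b2:- b3:11 b4:4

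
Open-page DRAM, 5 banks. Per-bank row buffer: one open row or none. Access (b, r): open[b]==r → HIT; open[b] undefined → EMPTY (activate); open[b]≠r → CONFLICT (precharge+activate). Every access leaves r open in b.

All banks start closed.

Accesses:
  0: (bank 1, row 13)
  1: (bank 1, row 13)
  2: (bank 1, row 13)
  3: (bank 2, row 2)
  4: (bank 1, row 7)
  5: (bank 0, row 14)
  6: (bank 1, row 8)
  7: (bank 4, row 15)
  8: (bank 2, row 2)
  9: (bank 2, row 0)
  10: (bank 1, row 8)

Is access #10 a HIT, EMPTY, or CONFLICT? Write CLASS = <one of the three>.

CLASS = HIT

  [0] b1 r13: no row ⇒ E
  [1] b1 r13: had r13 ⇒ H
  [2] b1 r13: had r13 ⇒ H
  [3] b2 r2: no row ⇒ E
  [4] b1 r7: had r13 ⇒ C
  [5] b0 r14: no row ⇒ E
  [6] b1 r8: had r7 ⇒ C
  [7] b4 r15: no row ⇒ E
  [8] b2 r2: had r2 ⇒ H
  [9] b2 r0: had r2 ⇒ C
  [10] b1 r8: had r8 ⇒ H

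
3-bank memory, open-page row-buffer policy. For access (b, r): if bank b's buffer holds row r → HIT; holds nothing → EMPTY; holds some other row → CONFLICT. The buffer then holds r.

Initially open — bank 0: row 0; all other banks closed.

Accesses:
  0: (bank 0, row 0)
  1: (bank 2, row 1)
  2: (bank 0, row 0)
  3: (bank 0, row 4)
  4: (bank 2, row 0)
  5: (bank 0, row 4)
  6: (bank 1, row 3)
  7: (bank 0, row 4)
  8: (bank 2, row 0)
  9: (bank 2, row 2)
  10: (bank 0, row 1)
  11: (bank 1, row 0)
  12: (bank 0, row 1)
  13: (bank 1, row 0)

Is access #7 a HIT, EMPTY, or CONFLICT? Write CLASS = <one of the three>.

CLASS = HIT

step 0: bank0 0->0 [HIT]
step 1: bank2 None->1 [EMPTY]
step 2: bank0 0->0 [HIT]
step 3: bank0 0->4 [CONFLICT]
step 4: bank2 1->0 [CONFLICT]
step 5: bank0 4->4 [HIT]
step 6: bank1 None->3 [EMPTY]
step 7: bank0 4->4 [HIT]
step 8: bank2 0->0 [HIT]
step 9: bank2 0->2 [CONFLICT]
step 10: bank0 4->1 [CONFLICT]
step 11: bank1 3->0 [CONFLICT]
step 12: bank0 1->1 [HIT]
step 13: bank1 0->0 [HIT]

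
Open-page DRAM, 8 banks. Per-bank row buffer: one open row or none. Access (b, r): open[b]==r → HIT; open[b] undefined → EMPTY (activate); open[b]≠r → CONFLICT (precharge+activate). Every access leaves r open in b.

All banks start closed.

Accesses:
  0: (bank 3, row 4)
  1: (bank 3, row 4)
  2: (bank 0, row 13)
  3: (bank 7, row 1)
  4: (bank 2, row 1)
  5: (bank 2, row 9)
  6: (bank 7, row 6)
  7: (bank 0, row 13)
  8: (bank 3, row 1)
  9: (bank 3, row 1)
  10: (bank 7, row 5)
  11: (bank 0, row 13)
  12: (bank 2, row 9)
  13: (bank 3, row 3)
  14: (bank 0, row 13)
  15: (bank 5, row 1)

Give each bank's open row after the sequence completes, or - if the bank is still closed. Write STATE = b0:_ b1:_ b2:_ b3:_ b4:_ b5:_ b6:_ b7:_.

step 0: bank3 None->4 [EMPTY]
step 1: bank3 4->4 [HIT]
step 2: bank0 None->13 [EMPTY]
step 3: bank7 None->1 [EMPTY]
step 4: bank2 None->1 [EMPTY]
step 5: bank2 1->9 [CONFLICT]
step 6: bank7 1->6 [CONFLICT]
step 7: bank0 13->13 [HIT]
step 8: bank3 4->1 [CONFLICT]
step 9: bank3 1->1 [HIT]
step 10: bank7 6->5 [CONFLICT]
step 11: bank0 13->13 [HIT]
step 12: bank2 9->9 [HIT]
step 13: bank3 1->3 [CONFLICT]
step 14: bank0 13->13 [HIT]
step 15: bank5 None->1 [EMPTY]

STATE = b0:13 b1:- b2:9 b3:3 b4:- b5:1 b6:- b7:5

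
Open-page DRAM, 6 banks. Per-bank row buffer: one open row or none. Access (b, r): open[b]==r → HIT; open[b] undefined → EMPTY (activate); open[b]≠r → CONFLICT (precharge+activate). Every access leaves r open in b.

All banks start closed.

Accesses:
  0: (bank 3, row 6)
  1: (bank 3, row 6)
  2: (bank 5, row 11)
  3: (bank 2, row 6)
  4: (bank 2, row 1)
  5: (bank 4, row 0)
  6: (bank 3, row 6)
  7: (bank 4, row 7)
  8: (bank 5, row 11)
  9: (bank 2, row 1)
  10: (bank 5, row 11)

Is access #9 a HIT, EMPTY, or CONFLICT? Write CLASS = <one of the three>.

step 0: bank3 None->6 [EMPTY]
step 1: bank3 6->6 [HIT]
step 2: bank5 None->11 [EMPTY]
step 3: bank2 None->6 [EMPTY]
step 4: bank2 6->1 [CONFLICT]
step 5: bank4 None->0 [EMPTY]
step 6: bank3 6->6 [HIT]
step 7: bank4 0->7 [CONFLICT]
step 8: bank5 11->11 [HIT]
step 9: bank2 1->1 [HIT]
step 10: bank5 11->11 [HIT]

CLASS = HIT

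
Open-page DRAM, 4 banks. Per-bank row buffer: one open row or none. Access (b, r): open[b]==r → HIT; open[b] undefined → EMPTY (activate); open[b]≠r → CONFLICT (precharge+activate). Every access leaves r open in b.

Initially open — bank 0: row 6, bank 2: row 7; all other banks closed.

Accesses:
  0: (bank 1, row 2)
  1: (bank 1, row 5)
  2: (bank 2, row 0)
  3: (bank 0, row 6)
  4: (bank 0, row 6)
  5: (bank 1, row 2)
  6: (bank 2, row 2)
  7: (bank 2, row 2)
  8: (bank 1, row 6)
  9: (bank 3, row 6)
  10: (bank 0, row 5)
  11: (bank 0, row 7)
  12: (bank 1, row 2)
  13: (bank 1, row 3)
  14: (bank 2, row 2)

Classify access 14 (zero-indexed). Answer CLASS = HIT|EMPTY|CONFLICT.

CLASS = HIT

  [0] b1 r2: no row ⇒ E
  [1] b1 r5: had r2 ⇒ C
  [2] b2 r0: had r7 ⇒ C
  [3] b0 r6: had r6 ⇒ H
  [4] b0 r6: had r6 ⇒ H
  [5] b1 r2: had r5 ⇒ C
  [6] b2 r2: had r0 ⇒ C
  [7] b2 r2: had r2 ⇒ H
  [8] b1 r6: had r2 ⇒ C
  [9] b3 r6: no row ⇒ E
  [10] b0 r5: had r6 ⇒ C
  [11] b0 r7: had r5 ⇒ C
  [12] b1 r2: had r6 ⇒ C
  [13] b1 r3: had r2 ⇒ C
  [14] b2 r2: had r2 ⇒ H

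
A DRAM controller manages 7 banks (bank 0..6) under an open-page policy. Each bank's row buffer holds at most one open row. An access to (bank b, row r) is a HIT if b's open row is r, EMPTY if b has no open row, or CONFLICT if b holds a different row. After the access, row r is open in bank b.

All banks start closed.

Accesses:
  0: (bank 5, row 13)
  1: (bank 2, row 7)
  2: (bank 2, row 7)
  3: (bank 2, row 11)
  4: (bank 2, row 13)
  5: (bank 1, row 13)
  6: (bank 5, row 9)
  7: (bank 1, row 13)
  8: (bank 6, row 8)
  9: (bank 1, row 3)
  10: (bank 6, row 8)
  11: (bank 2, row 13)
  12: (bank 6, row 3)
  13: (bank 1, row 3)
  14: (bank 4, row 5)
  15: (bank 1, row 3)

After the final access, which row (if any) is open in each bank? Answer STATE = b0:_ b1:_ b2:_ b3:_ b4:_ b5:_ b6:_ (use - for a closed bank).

step 0: bank5 None->13 [EMPTY]
step 1: bank2 None->7 [EMPTY]
step 2: bank2 7->7 [HIT]
step 3: bank2 7->11 [CONFLICT]
step 4: bank2 11->13 [CONFLICT]
step 5: bank1 None->13 [EMPTY]
step 6: bank5 13->9 [CONFLICT]
step 7: bank1 13->13 [HIT]
step 8: bank6 None->8 [EMPTY]
step 9: bank1 13->3 [CONFLICT]
step 10: bank6 8->8 [HIT]
step 11: bank2 13->13 [HIT]
step 12: bank6 8->3 [CONFLICT]
step 13: bank1 3->3 [HIT]
step 14: bank4 None->5 [EMPTY]
step 15: bank1 3->3 [HIT]

STATE = b0:- b1:3 b2:13 b3:- b4:5 b5:9 b6:3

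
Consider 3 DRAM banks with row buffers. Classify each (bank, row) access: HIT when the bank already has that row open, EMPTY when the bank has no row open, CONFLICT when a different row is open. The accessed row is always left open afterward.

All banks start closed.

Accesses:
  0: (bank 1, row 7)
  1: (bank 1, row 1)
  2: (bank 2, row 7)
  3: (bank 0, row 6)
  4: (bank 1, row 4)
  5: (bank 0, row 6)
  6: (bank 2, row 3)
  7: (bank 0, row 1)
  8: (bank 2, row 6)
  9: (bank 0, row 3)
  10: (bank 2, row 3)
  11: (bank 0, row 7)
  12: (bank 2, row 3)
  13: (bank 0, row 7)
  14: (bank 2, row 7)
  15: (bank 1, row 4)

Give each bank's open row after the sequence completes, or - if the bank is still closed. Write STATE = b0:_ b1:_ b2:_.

STATE = b0:7 b1:4 b2:7

  [0] b1 r7: no row ⇒ E
  [1] b1 r1: had r7 ⇒ C
  [2] b2 r7: no row ⇒ E
  [3] b0 r6: no row ⇒ E
  [4] b1 r4: had r1 ⇒ C
  [5] b0 r6: had r6 ⇒ H
  [6] b2 r3: had r7 ⇒ C
  [7] b0 r1: had r6 ⇒ C
  [8] b2 r6: had r3 ⇒ C
  [9] b0 r3: had r1 ⇒ C
  [10] b2 r3: had r6 ⇒ C
  [11] b0 r7: had r3 ⇒ C
  [12] b2 r3: had r3 ⇒ H
  [13] b0 r7: had r7 ⇒ H
  [14] b2 r7: had r3 ⇒ C
  [15] b1 r4: had r4 ⇒ H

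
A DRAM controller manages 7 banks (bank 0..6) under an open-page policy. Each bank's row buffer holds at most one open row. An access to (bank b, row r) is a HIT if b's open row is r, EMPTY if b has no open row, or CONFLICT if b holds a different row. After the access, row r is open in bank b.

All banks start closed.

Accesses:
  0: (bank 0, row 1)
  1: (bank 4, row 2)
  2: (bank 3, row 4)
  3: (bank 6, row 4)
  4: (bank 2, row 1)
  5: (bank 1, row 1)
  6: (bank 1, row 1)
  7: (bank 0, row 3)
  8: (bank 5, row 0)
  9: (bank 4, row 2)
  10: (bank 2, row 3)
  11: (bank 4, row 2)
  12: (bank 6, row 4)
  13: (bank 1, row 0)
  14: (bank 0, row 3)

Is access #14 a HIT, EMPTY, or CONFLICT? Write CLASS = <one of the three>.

  [0] b0 r1: no row ⇒ E
  [1] b4 r2: no row ⇒ E
  [2] b3 r4: no row ⇒ E
  [3] b6 r4: no row ⇒ E
  [4] b2 r1: no row ⇒ E
  [5] b1 r1: no row ⇒ E
  [6] b1 r1: had r1 ⇒ H
  [7] b0 r3: had r1 ⇒ C
  [8] b5 r0: no row ⇒ E
  [9] b4 r2: had r2 ⇒ H
  [10] b2 r3: had r1 ⇒ C
  [11] b4 r2: had r2 ⇒ H
  [12] b6 r4: had r4 ⇒ H
  [13] b1 r0: had r1 ⇒ C
  [14] b0 r3: had r3 ⇒ H

CLASS = HIT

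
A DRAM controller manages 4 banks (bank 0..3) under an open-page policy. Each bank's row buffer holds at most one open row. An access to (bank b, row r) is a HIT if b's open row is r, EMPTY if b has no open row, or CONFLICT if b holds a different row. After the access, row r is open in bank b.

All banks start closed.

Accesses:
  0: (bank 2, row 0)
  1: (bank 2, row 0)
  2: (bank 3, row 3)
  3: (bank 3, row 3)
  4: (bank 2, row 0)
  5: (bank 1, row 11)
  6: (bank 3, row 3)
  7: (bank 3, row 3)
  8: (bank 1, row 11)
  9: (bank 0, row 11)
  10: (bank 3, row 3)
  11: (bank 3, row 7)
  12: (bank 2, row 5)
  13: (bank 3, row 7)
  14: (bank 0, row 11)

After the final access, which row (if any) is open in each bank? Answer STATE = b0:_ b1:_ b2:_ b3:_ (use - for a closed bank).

  [0] b2 r0: no row ⇒ E
  [1] b2 r0: had r0 ⇒ H
  [2] b3 r3: no row ⇒ E
  [3] b3 r3: had r3 ⇒ H
  [4] b2 r0: had r0 ⇒ H
  [5] b1 r11: no row ⇒ E
  [6] b3 r3: had r3 ⇒ H
  [7] b3 r3: had r3 ⇒ H
  [8] b1 r11: had r11 ⇒ H
  [9] b0 r11: no row ⇒ E
  [10] b3 r3: had r3 ⇒ H
  [11] b3 r7: had r3 ⇒ C
  [12] b2 r5: had r0 ⇒ C
  [13] b3 r7: had r7 ⇒ H
  [14] b0 r11: had r11 ⇒ H

STATE = b0:11 b1:11 b2:5 b3:7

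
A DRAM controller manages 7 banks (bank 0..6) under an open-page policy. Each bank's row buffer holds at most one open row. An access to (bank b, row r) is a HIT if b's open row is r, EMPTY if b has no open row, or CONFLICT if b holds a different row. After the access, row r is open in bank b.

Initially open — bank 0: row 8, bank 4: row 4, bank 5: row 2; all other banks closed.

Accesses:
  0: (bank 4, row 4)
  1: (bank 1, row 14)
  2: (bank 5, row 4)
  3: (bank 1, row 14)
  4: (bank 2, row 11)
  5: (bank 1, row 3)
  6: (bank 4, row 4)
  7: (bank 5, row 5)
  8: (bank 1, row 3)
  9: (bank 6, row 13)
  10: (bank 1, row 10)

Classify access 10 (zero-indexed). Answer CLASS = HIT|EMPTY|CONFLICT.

0: bank 4 row 4 — prev 4 → HIT
1: bank 1 row 14 — prev None → EMPTY
2: bank 5 row 4 — prev 2 → CONFLICT
3: bank 1 row 14 — prev 14 → HIT
4: bank 2 row 11 — prev None → EMPTY
5: bank 1 row 3 — prev 14 → CONFLICT
6: bank 4 row 4 — prev 4 → HIT
7: bank 5 row 5 — prev 4 → CONFLICT
8: bank 1 row 3 — prev 3 → HIT
9: bank 6 row 13 — prev None → EMPTY
10: bank 1 row 10 — prev 3 → CONFLICT

CLASS = CONFLICT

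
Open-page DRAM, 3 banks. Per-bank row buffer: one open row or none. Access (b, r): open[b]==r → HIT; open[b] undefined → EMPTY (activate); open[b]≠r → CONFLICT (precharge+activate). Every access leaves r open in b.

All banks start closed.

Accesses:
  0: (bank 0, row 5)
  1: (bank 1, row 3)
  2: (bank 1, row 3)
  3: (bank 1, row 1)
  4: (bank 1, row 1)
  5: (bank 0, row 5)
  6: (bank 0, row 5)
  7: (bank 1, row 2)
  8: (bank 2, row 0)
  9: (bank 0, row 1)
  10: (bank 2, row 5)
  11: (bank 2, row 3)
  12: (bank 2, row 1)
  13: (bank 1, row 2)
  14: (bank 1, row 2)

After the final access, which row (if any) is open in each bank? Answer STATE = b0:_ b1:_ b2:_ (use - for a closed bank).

STATE = b0:1 b1:2 b2:1

  [0] b0 r5: no row ⇒ E
  [1] b1 r3: no row ⇒ E
  [2] b1 r3: had r3 ⇒ H
  [3] b1 r1: had r3 ⇒ C
  [4] b1 r1: had r1 ⇒ H
  [5] b0 r5: had r5 ⇒ H
  [6] b0 r5: had r5 ⇒ H
  [7] b1 r2: had r1 ⇒ C
  [8] b2 r0: no row ⇒ E
  [9] b0 r1: had r5 ⇒ C
  [10] b2 r5: had r0 ⇒ C
  [11] b2 r3: had r5 ⇒ C
  [12] b2 r1: had r3 ⇒ C
  [13] b1 r2: had r2 ⇒ H
  [14] b1 r2: had r2 ⇒ H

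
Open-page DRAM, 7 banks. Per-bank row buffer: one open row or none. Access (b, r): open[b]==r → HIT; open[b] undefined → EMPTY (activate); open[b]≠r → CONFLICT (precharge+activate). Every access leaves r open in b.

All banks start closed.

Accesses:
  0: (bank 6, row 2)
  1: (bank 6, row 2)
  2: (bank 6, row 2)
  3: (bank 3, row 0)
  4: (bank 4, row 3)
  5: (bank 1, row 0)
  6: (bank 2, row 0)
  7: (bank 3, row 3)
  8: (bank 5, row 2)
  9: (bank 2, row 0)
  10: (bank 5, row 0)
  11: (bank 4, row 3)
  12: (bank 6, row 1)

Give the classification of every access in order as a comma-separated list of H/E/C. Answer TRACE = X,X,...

TRACE = E,H,H,E,E,E,E,C,E,H,C,H,C

#0 (6,2) E
#1 (6,2) H  (was 2)
#2 (6,2) H  (was 2)
#3 (3,0) E
#4 (4,3) E
#5 (1,0) E
#6 (2,0) E
#7 (3,3) C  (was 0)
#8 (5,2) E
#9 (2,0) H  (was 0)
#10 (5,0) C  (was 2)
#11 (4,3) H  (was 3)
#12 (6,1) C  (was 2)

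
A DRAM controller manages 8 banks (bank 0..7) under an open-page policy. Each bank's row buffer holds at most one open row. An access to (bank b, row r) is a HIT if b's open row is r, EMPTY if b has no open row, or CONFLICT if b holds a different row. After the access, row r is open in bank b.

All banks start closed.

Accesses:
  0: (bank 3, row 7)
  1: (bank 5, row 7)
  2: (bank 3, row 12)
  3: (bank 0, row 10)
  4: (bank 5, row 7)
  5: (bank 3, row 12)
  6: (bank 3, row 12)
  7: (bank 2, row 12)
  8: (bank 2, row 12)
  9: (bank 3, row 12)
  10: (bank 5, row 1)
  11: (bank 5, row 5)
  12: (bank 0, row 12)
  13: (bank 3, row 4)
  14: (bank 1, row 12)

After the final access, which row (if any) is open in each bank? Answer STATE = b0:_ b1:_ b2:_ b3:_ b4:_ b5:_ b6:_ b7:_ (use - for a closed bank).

STATE = b0:12 b1:12 b2:12 b3:4 b4:- b5:5 b6:- b7:-

0: bank 3 row 7 — prev None → EMPTY
1: bank 5 row 7 — prev None → EMPTY
2: bank 3 row 12 — prev 7 → CONFLICT
3: bank 0 row 10 — prev None → EMPTY
4: bank 5 row 7 — prev 7 → HIT
5: bank 3 row 12 — prev 12 → HIT
6: bank 3 row 12 — prev 12 → HIT
7: bank 2 row 12 — prev None → EMPTY
8: bank 2 row 12 — prev 12 → HIT
9: bank 3 row 12 — prev 12 → HIT
10: bank 5 row 1 — prev 7 → CONFLICT
11: bank 5 row 5 — prev 1 → CONFLICT
12: bank 0 row 12 — prev 10 → CONFLICT
13: bank 3 row 4 — prev 12 → CONFLICT
14: bank 1 row 12 — prev None → EMPTY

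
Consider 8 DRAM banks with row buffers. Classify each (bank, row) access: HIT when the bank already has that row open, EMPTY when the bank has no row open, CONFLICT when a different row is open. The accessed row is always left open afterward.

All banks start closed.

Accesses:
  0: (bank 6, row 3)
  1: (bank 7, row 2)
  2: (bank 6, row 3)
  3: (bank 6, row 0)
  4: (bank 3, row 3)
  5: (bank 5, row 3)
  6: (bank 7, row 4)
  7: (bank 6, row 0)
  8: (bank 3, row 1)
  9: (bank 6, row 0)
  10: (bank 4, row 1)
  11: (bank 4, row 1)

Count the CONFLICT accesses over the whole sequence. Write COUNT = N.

COUNT = 3

step 0: bank6 None->3 [EMPTY]
step 1: bank7 None->2 [EMPTY]
step 2: bank6 3->3 [HIT]
step 3: bank6 3->0 [CONFLICT]
step 4: bank3 None->3 [EMPTY]
step 5: bank5 None->3 [EMPTY]
step 6: bank7 2->4 [CONFLICT]
step 7: bank6 0->0 [HIT]
step 8: bank3 3->1 [CONFLICT]
step 9: bank6 0->0 [HIT]
step 10: bank4 None->1 [EMPTY]
step 11: bank4 1->1 [HIT]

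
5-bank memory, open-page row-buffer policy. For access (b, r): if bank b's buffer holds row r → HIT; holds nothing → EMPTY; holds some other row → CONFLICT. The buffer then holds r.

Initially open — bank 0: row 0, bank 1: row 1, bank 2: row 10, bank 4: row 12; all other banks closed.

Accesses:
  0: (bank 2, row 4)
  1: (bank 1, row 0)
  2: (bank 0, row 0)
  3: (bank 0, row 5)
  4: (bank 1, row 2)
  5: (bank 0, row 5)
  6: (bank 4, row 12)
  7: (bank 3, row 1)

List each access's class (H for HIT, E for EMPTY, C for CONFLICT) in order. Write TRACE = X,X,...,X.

TRACE = C,C,H,C,C,H,H,E

  [0] b2 r4: had r10 ⇒ C
  [1] b1 r0: had r1 ⇒ C
  [2] b0 r0: had r0 ⇒ H
  [3] b0 r5: had r0 ⇒ C
  [4] b1 r2: had r0 ⇒ C
  [5] b0 r5: had r5 ⇒ H
  [6] b4 r12: had r12 ⇒ H
  [7] b3 r1: no row ⇒ E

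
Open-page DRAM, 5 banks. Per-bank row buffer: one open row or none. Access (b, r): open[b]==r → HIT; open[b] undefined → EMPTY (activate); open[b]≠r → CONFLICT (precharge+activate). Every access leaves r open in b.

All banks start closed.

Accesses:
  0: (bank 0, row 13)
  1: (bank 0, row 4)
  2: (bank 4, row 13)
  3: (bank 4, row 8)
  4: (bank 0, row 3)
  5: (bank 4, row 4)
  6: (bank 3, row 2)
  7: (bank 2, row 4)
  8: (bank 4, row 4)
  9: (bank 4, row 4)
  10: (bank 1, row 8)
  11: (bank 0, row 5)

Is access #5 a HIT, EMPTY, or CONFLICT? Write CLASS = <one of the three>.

CLASS = CONFLICT

0: bank 0 row 13 — prev None → EMPTY
1: bank 0 row 4 — prev 13 → CONFLICT
2: bank 4 row 13 — prev None → EMPTY
3: bank 4 row 8 — prev 13 → CONFLICT
4: bank 0 row 3 — prev 4 → CONFLICT
5: bank 4 row 4 — prev 8 → CONFLICT
6: bank 3 row 2 — prev None → EMPTY
7: bank 2 row 4 — prev None → EMPTY
8: bank 4 row 4 — prev 4 → HIT
9: bank 4 row 4 — prev 4 → HIT
10: bank 1 row 8 — prev None → EMPTY
11: bank 0 row 5 — prev 3 → CONFLICT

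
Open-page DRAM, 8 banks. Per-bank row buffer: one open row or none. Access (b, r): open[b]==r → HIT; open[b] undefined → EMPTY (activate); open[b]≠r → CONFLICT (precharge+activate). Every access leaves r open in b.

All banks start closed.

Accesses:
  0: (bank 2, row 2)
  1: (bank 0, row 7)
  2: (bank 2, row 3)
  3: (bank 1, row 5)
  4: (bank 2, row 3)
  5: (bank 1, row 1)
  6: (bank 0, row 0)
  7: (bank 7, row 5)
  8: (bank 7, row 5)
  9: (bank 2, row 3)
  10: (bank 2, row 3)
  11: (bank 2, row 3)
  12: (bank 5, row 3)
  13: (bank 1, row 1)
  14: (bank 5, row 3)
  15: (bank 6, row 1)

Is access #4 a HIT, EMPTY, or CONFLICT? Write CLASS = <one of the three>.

step 0: bank2 None->2 [EMPTY]
step 1: bank0 None->7 [EMPTY]
step 2: bank2 2->3 [CONFLICT]
step 3: bank1 None->5 [EMPTY]
step 4: bank2 3->3 [HIT]
step 5: bank1 5->1 [CONFLICT]
step 6: bank0 7->0 [CONFLICT]
step 7: bank7 None->5 [EMPTY]
step 8: bank7 5->5 [HIT]
step 9: bank2 3->3 [HIT]
step 10: bank2 3->3 [HIT]
step 11: bank2 3->3 [HIT]
step 12: bank5 None->3 [EMPTY]
step 13: bank1 1->1 [HIT]
step 14: bank5 3->3 [HIT]
step 15: bank6 None->1 [EMPTY]

CLASS = HIT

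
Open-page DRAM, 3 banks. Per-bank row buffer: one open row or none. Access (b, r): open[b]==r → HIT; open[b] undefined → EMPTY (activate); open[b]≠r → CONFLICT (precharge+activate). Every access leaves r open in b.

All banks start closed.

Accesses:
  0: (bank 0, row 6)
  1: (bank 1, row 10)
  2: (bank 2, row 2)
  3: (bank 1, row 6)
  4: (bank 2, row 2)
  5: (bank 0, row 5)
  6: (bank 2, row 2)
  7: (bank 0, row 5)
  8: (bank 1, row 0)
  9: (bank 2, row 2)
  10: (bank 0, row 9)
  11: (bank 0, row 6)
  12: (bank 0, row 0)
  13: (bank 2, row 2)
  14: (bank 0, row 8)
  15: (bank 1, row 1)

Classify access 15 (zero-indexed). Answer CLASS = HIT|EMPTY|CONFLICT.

CLASS = CONFLICT

  [0] b0 r6: no row ⇒ E
  [1] b1 r10: no row ⇒ E
  [2] b2 r2: no row ⇒ E
  [3] b1 r6: had r10 ⇒ C
  [4] b2 r2: had r2 ⇒ H
  [5] b0 r5: had r6 ⇒ C
  [6] b2 r2: had r2 ⇒ H
  [7] b0 r5: had r5 ⇒ H
  [8] b1 r0: had r6 ⇒ C
  [9] b2 r2: had r2 ⇒ H
  [10] b0 r9: had r5 ⇒ C
  [11] b0 r6: had r9 ⇒ C
  [12] b0 r0: had r6 ⇒ C
  [13] b2 r2: had r2 ⇒ H
  [14] b0 r8: had r0 ⇒ C
  [15] b1 r1: had r0 ⇒ C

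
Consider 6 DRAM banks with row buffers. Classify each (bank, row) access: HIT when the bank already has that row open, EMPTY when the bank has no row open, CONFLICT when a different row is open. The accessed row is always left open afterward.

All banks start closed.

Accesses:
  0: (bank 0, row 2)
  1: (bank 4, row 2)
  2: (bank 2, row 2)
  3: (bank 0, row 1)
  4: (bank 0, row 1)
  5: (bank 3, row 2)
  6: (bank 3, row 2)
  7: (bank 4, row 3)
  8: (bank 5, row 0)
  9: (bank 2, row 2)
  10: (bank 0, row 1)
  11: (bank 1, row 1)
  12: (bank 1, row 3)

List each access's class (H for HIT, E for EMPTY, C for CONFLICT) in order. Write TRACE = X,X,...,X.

TRACE = E,E,E,C,H,E,H,C,E,H,H,E,C

#0 (0,2) E
#1 (4,2) E
#2 (2,2) E
#3 (0,1) C  (was 2)
#4 (0,1) H  (was 1)
#5 (3,2) E
#6 (3,2) H  (was 2)
#7 (4,3) C  (was 2)
#8 (5,0) E
#9 (2,2) H  (was 2)
#10 (0,1) H  (was 1)
#11 (1,1) E
#12 (1,3) C  (was 1)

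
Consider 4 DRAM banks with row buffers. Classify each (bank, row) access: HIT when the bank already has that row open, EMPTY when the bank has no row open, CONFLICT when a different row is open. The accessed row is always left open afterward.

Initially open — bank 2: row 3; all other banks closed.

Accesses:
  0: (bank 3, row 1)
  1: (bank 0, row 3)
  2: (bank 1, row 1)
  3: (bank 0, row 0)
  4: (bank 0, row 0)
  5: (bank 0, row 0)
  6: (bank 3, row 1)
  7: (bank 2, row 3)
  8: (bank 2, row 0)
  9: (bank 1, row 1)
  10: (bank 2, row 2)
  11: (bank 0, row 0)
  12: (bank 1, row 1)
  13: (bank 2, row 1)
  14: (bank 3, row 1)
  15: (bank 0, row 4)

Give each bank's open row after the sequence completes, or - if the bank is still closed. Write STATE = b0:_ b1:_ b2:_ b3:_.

  [0] b3 r1: no row ⇒ E
  [1] b0 r3: no row ⇒ E
  [2] b1 r1: no row ⇒ E
  [3] b0 r0: had r3 ⇒ C
  [4] b0 r0: had r0 ⇒ H
  [5] b0 r0: had r0 ⇒ H
  [6] b3 r1: had r1 ⇒ H
  [7] b2 r3: had r3 ⇒ H
  [8] b2 r0: had r3 ⇒ C
  [9] b1 r1: had r1 ⇒ H
  [10] b2 r2: had r0 ⇒ C
  [11] b0 r0: had r0 ⇒ H
  [12] b1 r1: had r1 ⇒ H
  [13] b2 r1: had r2 ⇒ C
  [14] b3 r1: had r1 ⇒ H
  [15] b0 r4: had r0 ⇒ C

STATE = b0:4 b1:1 b2:1 b3:1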